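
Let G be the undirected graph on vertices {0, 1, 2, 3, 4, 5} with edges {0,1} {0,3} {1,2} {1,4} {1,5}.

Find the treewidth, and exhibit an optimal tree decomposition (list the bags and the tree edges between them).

The largest bag has 2 vertices, giving width 1; this decomposition certifies tw(G) ≤ 1. Any graph with an edge has treewidth ≥ 1, and G has the edge 0–1. Therefore the treewidth is 1.

Treewidth 1.
One optimal decomposition is:
Bags: B1 = {0, 1}  B2 = {0, 3}  B3 = {1, 4}  B4 = {1, 5}  B5 = {1, 2}
Tree: B1–B2, B1–B3, B3–B4, B4–B5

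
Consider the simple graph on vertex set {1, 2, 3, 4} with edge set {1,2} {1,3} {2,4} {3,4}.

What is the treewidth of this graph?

A width-2 tree decomposition is:
Bags: B1 = {2, 3, 4}  B2 = {1, 2, 3}
Tree: B1–B2
Every bag has size at most 3, so the width is 3 − 1 = 2 and tw(G) ≤ 2. Since 2–4–3–1–2 is a cycle in G, G is not acyclic. Forests are exactly the graphs of treewidth ≤ 1, so tw(G) ≥ 2. Hence tw(G) = 2 exactly.

2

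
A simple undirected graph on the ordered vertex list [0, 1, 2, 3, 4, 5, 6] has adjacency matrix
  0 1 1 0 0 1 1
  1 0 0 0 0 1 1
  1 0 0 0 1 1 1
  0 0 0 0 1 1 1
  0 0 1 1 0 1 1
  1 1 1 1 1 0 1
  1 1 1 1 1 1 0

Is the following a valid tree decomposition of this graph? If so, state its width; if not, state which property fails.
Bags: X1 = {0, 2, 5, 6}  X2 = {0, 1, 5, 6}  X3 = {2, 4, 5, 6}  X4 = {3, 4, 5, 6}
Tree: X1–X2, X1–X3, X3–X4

Vertex coverage: the bags together contain {0, 1, 2, 3, 4, 5, 6}, the full vertex set. Edge coverage: each edge of G has both endpoints in at least one bag. Running intersection: for every vertex, the bags containing it form a connected subtree. All three properties hold, so this is a valid tree decomposition of width max|bag| − 1 = 3, and hence tw(G) ≤ 3.

Yes; width 3.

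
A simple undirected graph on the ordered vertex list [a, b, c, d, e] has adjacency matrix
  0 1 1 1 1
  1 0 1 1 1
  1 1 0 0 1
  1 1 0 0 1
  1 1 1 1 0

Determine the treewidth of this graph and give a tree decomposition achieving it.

Treewidth 3.
One such decomposition:
Bags: B1 = {a, b, c, e}  B2 = {a, b, d, e}
Tree: B1–B2

Each bag holds 4 vertices, so the decomposition has width 3, which upper-bounds the treewidth. For the lower bound, the 4 vertices {a, b, d, e} are pairwise adjacent, and any tree decomposition puts a clique entirely inside one bag — forcing width ≥ 3. Hence tw(G) = 3 exactly.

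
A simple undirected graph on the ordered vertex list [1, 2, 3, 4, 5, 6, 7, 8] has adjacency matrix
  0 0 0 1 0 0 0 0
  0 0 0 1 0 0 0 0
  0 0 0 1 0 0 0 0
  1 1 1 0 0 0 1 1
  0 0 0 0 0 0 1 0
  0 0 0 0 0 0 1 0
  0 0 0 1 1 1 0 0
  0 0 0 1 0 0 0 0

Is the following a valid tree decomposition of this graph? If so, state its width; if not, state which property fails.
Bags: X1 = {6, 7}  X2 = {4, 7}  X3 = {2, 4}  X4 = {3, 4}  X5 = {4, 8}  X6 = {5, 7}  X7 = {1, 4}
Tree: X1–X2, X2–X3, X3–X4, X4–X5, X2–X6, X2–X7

Yes; width 1.

Every vertex of G appears in some bag (union = {1, 2, 3, 4, 5, 6, 7, 8}); every edge is covered by a bag; and for each vertex v the set of bags containing v is connected in the bag tree. The decomposition is therefore valid. The largest bag has 2 vertices, so the width is 1.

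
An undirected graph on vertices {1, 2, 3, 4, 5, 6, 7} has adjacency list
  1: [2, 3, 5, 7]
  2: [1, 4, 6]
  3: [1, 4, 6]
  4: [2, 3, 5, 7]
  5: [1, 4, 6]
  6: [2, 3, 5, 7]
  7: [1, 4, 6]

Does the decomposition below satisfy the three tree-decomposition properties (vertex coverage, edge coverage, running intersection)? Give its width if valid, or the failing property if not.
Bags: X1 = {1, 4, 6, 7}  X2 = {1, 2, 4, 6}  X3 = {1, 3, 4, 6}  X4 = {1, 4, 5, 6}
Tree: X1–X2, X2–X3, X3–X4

Yes; width 3.

Vertex coverage: the bags together contain {1, 2, 3, 4, 5, 6, 7}, the full vertex set. Edge coverage: each edge of G has both endpoints in at least one bag. Running intersection: for every vertex, the bags containing it form a connected subtree. All three properties hold, so this is a valid tree decomposition of width max|bag| − 1 = 3, and hence tw(G) ≤ 3.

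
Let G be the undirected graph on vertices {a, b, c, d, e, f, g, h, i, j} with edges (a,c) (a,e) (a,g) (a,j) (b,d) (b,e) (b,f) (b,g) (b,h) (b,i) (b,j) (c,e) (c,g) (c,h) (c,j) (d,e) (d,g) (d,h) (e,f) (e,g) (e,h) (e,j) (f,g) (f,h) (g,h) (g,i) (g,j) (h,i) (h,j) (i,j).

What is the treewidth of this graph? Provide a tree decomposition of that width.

Treewidth 4.
One such decomposition:
Bags: B1 = {b, e, g, h, j}  B2 = {b, e, f, g, h}  B3 = {c, e, g, h, j}  B4 = {b, g, h, i, j}  B5 = {a, c, e, g, j}  B6 = {b, d, e, g, h}
Tree: B1–B2, B1–B3, B1–B4, B3–B5, B2–B6

Each bag holds 5 vertices, so the decomposition has width 4, which upper-bounds the treewidth. On the other hand G contains the 5-clique {c, e, g, h, j}. A clique must lie in a single bag of any decomposition, so no decomposition can have width below 4. Hence tw(G) = 4 exactly.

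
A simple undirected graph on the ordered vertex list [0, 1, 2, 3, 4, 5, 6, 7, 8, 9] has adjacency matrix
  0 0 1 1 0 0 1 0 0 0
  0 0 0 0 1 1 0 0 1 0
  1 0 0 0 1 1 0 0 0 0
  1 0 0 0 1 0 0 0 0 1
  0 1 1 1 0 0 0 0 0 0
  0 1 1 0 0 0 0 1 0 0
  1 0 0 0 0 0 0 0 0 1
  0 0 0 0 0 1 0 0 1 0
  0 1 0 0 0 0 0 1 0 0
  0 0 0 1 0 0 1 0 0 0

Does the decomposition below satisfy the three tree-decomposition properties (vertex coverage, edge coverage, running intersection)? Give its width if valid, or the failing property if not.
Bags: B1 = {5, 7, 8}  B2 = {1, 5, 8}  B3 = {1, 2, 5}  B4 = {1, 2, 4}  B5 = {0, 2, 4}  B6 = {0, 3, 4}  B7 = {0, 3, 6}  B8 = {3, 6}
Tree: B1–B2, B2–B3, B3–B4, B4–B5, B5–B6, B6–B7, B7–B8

No — vertex 9 appears in no bag.

A tree decomposition must satisfy three properties: every vertex lies in some bag; for every edge, both endpoints lie together in some bag; and for every vertex, the bags containing it form a connected subtree. Here vertex 9 appears in no bag, so the decomposition is invalid.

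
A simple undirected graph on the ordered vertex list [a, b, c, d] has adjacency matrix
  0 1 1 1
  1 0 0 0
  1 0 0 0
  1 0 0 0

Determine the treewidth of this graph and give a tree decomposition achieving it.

The largest bag has 2 vertices, giving width 1; this decomposition certifies tw(G) ≤ 1. Any graph with an edge has treewidth ≥ 1, and G has the edge a–c. The upper and lower bounds meet at 1, so that is the treewidth.

Treewidth 1.
One optimal decomposition is:
Bags: B1 = {a, c}  B2 = {a, d}  B3 = {a, b}
Tree: B1–B2, B2–B3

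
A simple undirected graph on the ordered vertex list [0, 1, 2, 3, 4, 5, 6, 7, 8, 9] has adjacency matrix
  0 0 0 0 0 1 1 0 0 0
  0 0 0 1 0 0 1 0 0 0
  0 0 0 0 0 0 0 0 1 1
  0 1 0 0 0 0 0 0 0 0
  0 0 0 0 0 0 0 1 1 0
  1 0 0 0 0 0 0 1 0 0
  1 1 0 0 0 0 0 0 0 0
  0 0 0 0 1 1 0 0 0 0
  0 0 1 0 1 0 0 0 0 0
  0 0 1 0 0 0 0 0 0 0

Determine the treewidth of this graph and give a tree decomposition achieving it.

Treewidth 1.
One such decomposition:
Bags: B1 = {2, 9}  B2 = {2, 8}  B3 = {4, 8}  B4 = {4, 7}  B5 = {5, 7}  B6 = {0, 5}  B7 = {0, 6}  B8 = {1, 6}  B9 = {1, 3}
Tree: B1–B2, B2–B3, B3–B4, B4–B5, B5–B6, B6–B7, B7–B8, B8–B9

The largest bag has 2 vertices, giving width 1; this decomposition certifies tw(G) ≤ 1. G has an edge, so its treewidth is at least 1. Therefore the treewidth is 1.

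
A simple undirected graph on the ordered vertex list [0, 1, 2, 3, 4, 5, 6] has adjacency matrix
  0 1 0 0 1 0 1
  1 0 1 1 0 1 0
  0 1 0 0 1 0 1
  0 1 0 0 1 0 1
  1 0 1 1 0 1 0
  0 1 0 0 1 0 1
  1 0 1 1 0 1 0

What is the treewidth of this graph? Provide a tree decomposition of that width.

The largest bag has 4 vertices, giving width 3; this decomposition certifies tw(G) ≤ 3. For the lower bound: the 4 vertex sets {3,4}, {1,2}, {6}, {0} are disjoint, each induces a connected subgraph, and every pair is joined by at least one edge of G. Contracting each set to a single vertex therefore yields K_{4} as a minor, and since treewidth is minor-monotone, tw(G) ≥ tw(K_{4}) = 3. Hence tw(G) = 3 exactly.

Treewidth 3.
One such decomposition:
Bags: B1 = {1, 3, 4, 6}  B2 = {1, 2, 4, 6}  B3 = {0, 1, 4, 6}  B4 = {1, 4, 5, 6}
Tree: B1–B2, B2–B3, B3–B4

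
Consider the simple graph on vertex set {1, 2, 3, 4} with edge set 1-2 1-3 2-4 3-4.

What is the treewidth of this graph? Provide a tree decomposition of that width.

Treewidth 2.
One optimal decomposition is:
Bags: B1 = {1, 2, 3}  B2 = {2, 3, 4}
Tree: B1–B2

Every bag has size at most 3, so the width is 3 − 1 = 2 and tw(G) ≤ 2. For the lower bound, G contains the cycle 3–1–2–4–3, so G is not a forest; only forests have treewidth ≤ 1, hence tw(G) ≥ 2. Therefore the treewidth is 2.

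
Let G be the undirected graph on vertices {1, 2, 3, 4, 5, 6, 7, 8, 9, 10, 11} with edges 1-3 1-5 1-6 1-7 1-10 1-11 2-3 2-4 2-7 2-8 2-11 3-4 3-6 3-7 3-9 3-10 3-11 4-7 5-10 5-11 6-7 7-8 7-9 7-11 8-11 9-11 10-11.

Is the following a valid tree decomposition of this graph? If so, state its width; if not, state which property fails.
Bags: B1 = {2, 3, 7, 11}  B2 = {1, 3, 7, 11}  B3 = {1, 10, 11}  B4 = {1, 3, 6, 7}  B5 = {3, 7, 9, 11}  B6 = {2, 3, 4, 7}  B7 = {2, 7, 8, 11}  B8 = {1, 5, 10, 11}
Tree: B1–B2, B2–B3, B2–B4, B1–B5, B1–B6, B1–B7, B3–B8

No — edge (3,10) lies in no bag.

A tree decomposition must satisfy three properties: every vertex lies in some bag; for every edge, both endpoints lie together in some bag; and for every vertex, the bags containing it form a connected subtree. Here edge (3,10) lies in no bag, so the decomposition is invalid.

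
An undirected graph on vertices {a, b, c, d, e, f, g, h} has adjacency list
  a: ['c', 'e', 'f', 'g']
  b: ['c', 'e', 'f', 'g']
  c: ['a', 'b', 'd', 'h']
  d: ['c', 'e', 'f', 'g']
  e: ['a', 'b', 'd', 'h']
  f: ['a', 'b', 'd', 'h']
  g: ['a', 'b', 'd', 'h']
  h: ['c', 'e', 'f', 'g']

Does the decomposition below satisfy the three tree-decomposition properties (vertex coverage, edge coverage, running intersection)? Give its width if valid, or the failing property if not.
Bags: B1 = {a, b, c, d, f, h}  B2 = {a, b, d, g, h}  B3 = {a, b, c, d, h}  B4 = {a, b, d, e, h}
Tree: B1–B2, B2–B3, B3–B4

No — bags containing vertex c are not connected in the tree.

A tree decomposition must satisfy three properties: every vertex lies in some bag; for every edge, both endpoints lie together in some bag; and for every vertex, the bags containing it form a connected subtree. Here bags containing vertex c are not connected in the tree, so the decomposition is invalid.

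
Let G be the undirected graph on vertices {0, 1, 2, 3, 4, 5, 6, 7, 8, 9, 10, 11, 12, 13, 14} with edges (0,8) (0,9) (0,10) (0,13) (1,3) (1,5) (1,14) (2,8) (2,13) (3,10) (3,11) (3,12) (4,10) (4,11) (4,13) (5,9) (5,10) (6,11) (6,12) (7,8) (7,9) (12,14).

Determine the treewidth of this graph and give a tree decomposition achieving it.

Treewidth 3.
Bags: B1 = {2, 7, 8, 9}  B2 = {0, 2, 8, 9}  B3 = {0, 2, 9, 13}  B4 = {0, 5, 9, 13}  B5 = {0, 5, 10, 13}  B6 = {4, 5, 10, 13}  B7 = {1, 4, 5, 10}  B8 = {1, 3, 4, 10}  B9 = {1, 3, 4, 11}  B10 = {1, 3, 11, 14}  B11 = {3, 11, 12, 14}  B12 = {6, 11, 12, 14}
Tree: B1–B2, B2–B3, B3–B4, B4–B5, B5–B6, B6–B7, B7–B8, B8–B9, B9–B10, B10–B11, B11–B12

Each bag holds 4 vertices, so the decomposition has width 3, which upper-bounds the treewidth. For the lower bound: the 4 vertex sets {2,7,8}, {9}, {0}, {4,5,10,13} are disjoint, each induces a connected subgraph, and every pair is joined by at least one edge of G. Contracting each set to a single vertex therefore yields K_{4} as a minor, and since treewidth is minor-monotone, tw(G) ≥ tw(K_{4}) = 3. The upper and lower bounds meet at 3, so that is the treewidth.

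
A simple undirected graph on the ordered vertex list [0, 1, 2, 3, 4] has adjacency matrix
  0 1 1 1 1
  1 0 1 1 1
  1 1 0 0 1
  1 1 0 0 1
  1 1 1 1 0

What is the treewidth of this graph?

A width-3 tree decomposition is:
Bags: B1 = {0, 1, 3, 4}  B2 = {0, 1, 2, 4}
Tree: B1–B2
Each bag holds 4 vertices, so the decomposition has width 3, which upper-bounds the treewidth. Conversely, {0, 1, 2, 4} is a clique of size 4, and the vertices of any clique must share a bag in every tree decomposition; so some bag has ≥ 4 vertices and tw(G) ≥ 3. Hence tw(G) = 3 exactly.

3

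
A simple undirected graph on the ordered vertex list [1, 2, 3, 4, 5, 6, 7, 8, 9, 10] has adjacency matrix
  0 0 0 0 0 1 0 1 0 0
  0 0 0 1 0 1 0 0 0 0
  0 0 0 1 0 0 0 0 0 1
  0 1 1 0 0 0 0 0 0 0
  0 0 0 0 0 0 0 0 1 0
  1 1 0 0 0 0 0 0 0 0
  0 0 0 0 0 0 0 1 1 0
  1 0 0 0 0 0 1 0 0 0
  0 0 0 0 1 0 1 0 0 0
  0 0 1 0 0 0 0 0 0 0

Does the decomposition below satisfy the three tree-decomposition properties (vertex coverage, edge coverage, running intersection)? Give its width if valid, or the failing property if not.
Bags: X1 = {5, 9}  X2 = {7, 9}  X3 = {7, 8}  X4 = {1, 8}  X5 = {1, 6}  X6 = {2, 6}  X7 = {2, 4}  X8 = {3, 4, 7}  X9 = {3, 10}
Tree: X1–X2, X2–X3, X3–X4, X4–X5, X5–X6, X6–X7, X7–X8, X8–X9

No — bags containing vertex 7 are not connected in the tree.

A tree decomposition must satisfy three properties: every vertex lies in some bag; for every edge, both endpoints lie together in some bag; and for every vertex, the bags containing it form a connected subtree. Here bags containing vertex 7 are not connected in the tree, so the decomposition is invalid.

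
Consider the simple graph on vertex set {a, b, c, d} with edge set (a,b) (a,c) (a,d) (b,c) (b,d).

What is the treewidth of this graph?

2

A width-2 tree decomposition is:
Bags: B1 = {a, b, c}  B2 = {a, b, d}
Tree: B1–B2
Every bag has size at most 3, so the width is 3 − 1 = 2 and tw(G) ≤ 2. For the lower bound, the 3 vertices {a, b, d} are pairwise adjacent, and any tree decomposition puts a clique entirely inside one bag — forcing width ≥ 2. Hence tw(G) = 2 exactly.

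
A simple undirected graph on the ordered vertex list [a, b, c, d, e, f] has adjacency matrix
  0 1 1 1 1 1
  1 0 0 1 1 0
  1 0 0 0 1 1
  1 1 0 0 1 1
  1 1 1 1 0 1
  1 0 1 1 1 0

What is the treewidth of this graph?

A width-3 tree decomposition is:
Bags: B1 = {a, d, e, f}  B2 = {a, b, d, e}  B3 = {a, c, e, f}
Tree: B1–B2, B1–B3
Every bag has size at most 4, so the width is 4 − 1 = 3 and tw(G) ≤ 3. For the lower bound, the 4 vertices {a, d, e, f} are pairwise adjacent, and any tree decomposition puts a clique entirely inside one bag — forcing width ≥ 3. The upper and lower bounds meet at 3, so that is the treewidth.

3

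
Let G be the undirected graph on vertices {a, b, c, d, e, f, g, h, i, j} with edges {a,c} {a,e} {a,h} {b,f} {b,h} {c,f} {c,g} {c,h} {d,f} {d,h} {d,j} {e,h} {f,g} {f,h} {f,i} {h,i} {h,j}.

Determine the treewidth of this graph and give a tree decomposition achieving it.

Every bag has size at most 3, so the width is 3 − 1 = 2 and tw(G) ≤ 2. For the lower bound, the 3 vertices {c, f, g} are pairwise adjacent, and any tree decomposition puts a clique entirely inside one bag — forcing width ≥ 2. The upper and lower bounds meet at 2, so that is the treewidth.

Treewidth 2.
One optimal decomposition is:
Bags: B1 = {c, f, h}  B2 = {d, f, h}  B3 = {d, h, j}  B4 = {f, h, i}  B5 = {a, c, h}  B6 = {a, e, h}  B7 = {b, f, h}  B8 = {c, f, g}
Tree: B1–B2, B2–B3, B2–B4, B1–B5, B5–B6, B4–B7, B1–B8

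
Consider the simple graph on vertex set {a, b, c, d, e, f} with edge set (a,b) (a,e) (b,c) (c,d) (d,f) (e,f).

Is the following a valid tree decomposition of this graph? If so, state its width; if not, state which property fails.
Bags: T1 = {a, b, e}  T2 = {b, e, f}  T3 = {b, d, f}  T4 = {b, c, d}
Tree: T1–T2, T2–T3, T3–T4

Every vertex of G appears in some bag (union = {a, b, c, d, e, f}); every edge is covered by a bag; and for each vertex v the set of bags containing v is connected in the bag tree. The decomposition is therefore valid. The largest bag has 3 vertices, so the width is 2.

Yes; width 2.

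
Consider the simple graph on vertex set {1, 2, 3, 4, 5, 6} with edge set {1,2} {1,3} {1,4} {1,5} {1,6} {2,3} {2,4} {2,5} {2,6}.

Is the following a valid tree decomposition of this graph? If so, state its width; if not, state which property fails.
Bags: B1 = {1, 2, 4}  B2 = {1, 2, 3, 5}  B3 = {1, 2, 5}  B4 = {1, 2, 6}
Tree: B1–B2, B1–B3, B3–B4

No — bags containing vertex 5 are not connected in the tree.

A tree decomposition must satisfy three properties: every vertex lies in some bag; for every edge, both endpoints lie together in some bag; and for every vertex, the bags containing it form a connected subtree. Here bags containing vertex 5 are not connected in the tree, so the decomposition is invalid.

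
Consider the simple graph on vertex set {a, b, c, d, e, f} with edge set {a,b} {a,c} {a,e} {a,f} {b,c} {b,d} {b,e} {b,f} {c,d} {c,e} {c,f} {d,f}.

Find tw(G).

A width-3 tree decomposition is:
Bags: B1 = {b, c, d, f}  B2 = {a, b, c, f}  B3 = {a, b, c, e}
Tree: B1–B2, B2–B3
Every bag has size at most 4, so the width is 4 − 1 = 3 and tw(G) ≤ 3. On the other hand G contains the 4-clique {a, b, c, e}. A clique must lie in a single bag of any decomposition, so no decomposition can have width below 3. Hence tw(G) = 3 exactly.

3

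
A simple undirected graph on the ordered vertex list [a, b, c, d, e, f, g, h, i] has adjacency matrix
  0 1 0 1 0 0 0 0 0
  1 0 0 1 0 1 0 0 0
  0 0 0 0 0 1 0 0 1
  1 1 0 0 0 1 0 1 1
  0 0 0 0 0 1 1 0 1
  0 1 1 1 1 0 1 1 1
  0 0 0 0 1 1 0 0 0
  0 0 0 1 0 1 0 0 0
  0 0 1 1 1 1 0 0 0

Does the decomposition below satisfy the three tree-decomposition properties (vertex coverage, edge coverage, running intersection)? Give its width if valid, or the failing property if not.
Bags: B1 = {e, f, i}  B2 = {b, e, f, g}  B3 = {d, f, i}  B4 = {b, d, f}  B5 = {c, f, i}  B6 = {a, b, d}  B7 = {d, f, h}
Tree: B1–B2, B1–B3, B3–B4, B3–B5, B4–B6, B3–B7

A tree decomposition must satisfy three properties: every vertex lies in some bag; for every edge, both endpoints lie together in some bag; and for every vertex, the bags containing it form a connected subtree. Here bags containing vertex b are not connected in the tree, so the decomposition is invalid.

No — bags containing vertex b are not connected in the tree.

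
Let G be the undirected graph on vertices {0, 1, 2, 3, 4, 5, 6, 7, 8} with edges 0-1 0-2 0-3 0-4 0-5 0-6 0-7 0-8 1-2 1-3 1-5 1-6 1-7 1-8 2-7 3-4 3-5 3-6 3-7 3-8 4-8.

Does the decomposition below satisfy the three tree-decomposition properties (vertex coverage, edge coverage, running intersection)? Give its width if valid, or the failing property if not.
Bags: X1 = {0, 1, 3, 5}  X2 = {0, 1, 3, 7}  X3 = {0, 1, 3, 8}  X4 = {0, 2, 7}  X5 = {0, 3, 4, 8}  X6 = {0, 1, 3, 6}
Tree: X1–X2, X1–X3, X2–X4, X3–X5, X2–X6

A tree decomposition must satisfy three properties: every vertex lies in some bag; for every edge, both endpoints lie together in some bag; and for every vertex, the bags containing it form a connected subtree. Here edge (1,2) lies in no bag, so the decomposition is invalid.

No — edge (1,2) lies in no bag.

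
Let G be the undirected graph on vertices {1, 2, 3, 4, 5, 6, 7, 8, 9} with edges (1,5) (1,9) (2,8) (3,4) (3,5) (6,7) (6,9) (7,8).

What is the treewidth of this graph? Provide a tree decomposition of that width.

Each bag holds 2 vertices, so the decomposition has width 1, which upper-bounds the treewidth. Any graph with an edge has treewidth ≥ 1, and G has the edge 2–8. The upper and lower bounds meet at 1, so that is the treewidth.

Treewidth 1.
Bags: B1 = {2, 8}  B2 = {7, 8}  B3 = {6, 7}  B4 = {6, 9}  B5 = {1, 9}  B6 = {1, 5}  B7 = {3, 5}  B8 = {3, 4}
Tree: B1–B2, B2–B3, B3–B4, B4–B5, B5–B6, B6–B7, B7–B8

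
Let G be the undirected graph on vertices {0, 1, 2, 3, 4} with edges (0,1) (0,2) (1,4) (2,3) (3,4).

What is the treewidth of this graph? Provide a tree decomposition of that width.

Treewidth 2.
One optimal decomposition is:
Bags: B1 = {0, 1, 2}  B2 = {1, 2, 3}  B3 = {1, 3, 4}
Tree: B1–B2, B2–B3

The largest bag has 3 vertices, giving width 2; this decomposition certifies tw(G) ≤ 2. For the lower bound, G contains the cycle 1–0–2–3–4–1, so G is not a forest; only forests have treewidth ≤ 1, hence tw(G) ≥ 2. Therefore the treewidth is 2.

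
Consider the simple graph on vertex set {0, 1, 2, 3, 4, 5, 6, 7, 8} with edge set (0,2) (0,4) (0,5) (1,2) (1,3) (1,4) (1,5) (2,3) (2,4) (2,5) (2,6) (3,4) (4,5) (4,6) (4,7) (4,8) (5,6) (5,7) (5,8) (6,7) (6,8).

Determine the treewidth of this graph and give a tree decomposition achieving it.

Treewidth 3.
One such decomposition:
Bags: B1 = {1, 2, 4, 5}  B2 = {2, 4, 5, 6}  B3 = {4, 5, 6, 7}  B4 = {4, 5, 6, 8}  B5 = {1, 2, 3, 4}  B6 = {0, 2, 4, 5}
Tree: B1–B2, B2–B3, B2–B4, B1–B5, B1–B6

The largest bag has 4 vertices, giving width 3; this decomposition certifies tw(G) ≤ 3. Conversely, {1, 2, 3, 4} is a clique of size 4, and the vertices of any clique must share a bag in every tree decomposition; so some bag has ≥ 4 vertices and tw(G) ≥ 3. The upper and lower bounds meet at 3, so that is the treewidth.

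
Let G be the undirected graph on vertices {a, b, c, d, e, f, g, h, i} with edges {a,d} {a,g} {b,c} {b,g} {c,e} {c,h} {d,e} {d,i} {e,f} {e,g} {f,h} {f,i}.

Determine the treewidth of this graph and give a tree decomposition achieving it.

Treewidth 3.
Bags: B1 = {c, f, h, i}  B2 = {c, e, f, i}  B3 = {c, d, e, i}  B4 = {b, c, d, e}  B5 = {b, d, e, g}  B6 = {a, b, d, g}
Tree: B1–B2, B2–B3, B3–B4, B4–B5, B5–B6

Every bag has size at most 4, so the width is 4 − 1 = 3 and tw(G) ≤ 3. For the lower bound: the 4 vertex sets {f,h,i}, {c}, {e}, {a,b,d,g} are disjoint, each induces a connected subgraph, and every pair is joined by at least one edge of G. Contracting each set to a single vertex therefore yields K_{4} as a minor, and since treewidth is minor-monotone, tw(G) ≥ tw(K_{4}) = 3. The upper and lower bounds meet at 3, so that is the treewidth.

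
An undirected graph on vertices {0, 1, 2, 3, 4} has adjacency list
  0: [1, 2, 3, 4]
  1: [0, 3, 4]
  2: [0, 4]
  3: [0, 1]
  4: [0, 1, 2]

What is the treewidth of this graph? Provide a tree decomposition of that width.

Each bag holds 3 vertices, so the decomposition has width 2, which upper-bounds the treewidth. For the lower bound, the 3 vertices {0, 1, 3} are pairwise adjacent, and any tree decomposition puts a clique entirely inside one bag — forcing width ≥ 2. Hence tw(G) = 2 exactly.

Treewidth 2.
One optimal decomposition is:
Bags: B1 = {0, 1, 3}  B2 = {0, 1, 4}  B3 = {0, 2, 4}
Tree: B1–B2, B2–B3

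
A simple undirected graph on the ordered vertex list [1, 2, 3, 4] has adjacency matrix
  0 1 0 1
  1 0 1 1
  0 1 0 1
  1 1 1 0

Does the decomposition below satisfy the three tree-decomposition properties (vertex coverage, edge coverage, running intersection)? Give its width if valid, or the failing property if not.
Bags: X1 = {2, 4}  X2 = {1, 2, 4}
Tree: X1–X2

A tree decomposition must satisfy three properties: every vertex lies in some bag; for every edge, both endpoints lie together in some bag; and for every vertex, the bags containing it form a connected subtree. Here vertex 3 appears in no bag, so the decomposition is invalid.

No — vertex 3 appears in no bag.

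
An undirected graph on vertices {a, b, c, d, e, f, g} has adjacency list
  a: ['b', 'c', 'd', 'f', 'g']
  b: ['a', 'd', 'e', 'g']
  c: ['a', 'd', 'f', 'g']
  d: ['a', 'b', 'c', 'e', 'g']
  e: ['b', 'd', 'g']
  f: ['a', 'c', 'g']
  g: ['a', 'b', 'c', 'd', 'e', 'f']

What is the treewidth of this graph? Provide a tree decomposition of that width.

Every bag has size at most 4, so the width is 4 − 1 = 3 and tw(G) ≤ 3. On the other hand G contains the 4-clique {b, d, e, g}. A clique must lie in a single bag of any decomposition, so no decomposition can have width below 3. Combining the bounds, tw(G) = 3.

Treewidth 3.
Bags: B1 = {a, c, f, g}  B2 = {a, c, d, g}  B3 = {a, b, d, g}  B4 = {b, d, e, g}
Tree: B1–B2, B2–B3, B3–B4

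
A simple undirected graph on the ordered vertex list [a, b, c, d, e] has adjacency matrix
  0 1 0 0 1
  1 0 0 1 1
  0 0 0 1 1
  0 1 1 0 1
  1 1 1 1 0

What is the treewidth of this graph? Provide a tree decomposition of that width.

Treewidth 2.
One optimal decomposition is:
Bags: B1 = {b, d, e}  B2 = {a, b, e}  B3 = {c, d, e}
Tree: B1–B2, B1–B3

The largest bag has 3 vertices, giving width 2; this decomposition certifies tw(G) ≤ 2. On the other hand G contains the 3-clique {c, d, e}. A clique must lie in a single bag of any decomposition, so no decomposition can have width below 2. The upper and lower bounds meet at 2, so that is the treewidth.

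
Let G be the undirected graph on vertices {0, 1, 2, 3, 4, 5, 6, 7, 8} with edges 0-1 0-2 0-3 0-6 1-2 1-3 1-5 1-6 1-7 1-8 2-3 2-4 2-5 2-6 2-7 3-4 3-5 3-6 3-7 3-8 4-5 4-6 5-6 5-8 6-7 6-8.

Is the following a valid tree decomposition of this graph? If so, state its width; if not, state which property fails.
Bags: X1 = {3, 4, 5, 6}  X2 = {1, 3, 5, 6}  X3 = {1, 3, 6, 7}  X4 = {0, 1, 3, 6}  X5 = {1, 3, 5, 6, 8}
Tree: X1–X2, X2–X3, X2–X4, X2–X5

A tree decomposition must satisfy three properties: every vertex lies in some bag; for every edge, both endpoints lie together in some bag; and for every vertex, the bags containing it form a connected subtree. Here vertex 2 appears in no bag, so the decomposition is invalid.

No — vertex 2 appears in no bag.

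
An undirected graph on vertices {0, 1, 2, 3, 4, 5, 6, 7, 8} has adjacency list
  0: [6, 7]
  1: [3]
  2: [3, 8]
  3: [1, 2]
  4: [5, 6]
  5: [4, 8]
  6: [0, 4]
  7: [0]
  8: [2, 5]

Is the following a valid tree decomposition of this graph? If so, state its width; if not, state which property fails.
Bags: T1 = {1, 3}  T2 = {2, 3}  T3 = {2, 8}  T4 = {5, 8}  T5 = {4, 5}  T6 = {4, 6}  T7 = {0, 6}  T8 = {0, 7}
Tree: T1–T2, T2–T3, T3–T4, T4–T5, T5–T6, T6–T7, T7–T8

Yes; width 1.

Checking the three conditions: (i) the bags cover all of {0, 1, 2, 3, 4, 5, 6, 7, 8}; (ii) for each edge, some bag contains both endpoints; (iii) the bags containing any fixed vertex form a subtree. All hold, so the decomposition is valid with width 2 − 1 = 1.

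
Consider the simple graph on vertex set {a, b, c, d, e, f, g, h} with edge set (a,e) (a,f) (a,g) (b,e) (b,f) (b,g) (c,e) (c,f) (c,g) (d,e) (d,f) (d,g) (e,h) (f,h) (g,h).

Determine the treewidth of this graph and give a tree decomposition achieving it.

Treewidth 3.
Bags: B1 = {d, e, f, g}  B2 = {a, e, f, g}  B3 = {b, e, f, g}  B4 = {e, f, g, h}  B5 = {c, e, f, g}
Tree: B1–B2, B2–B3, B3–B4, B4–B5

Every bag has size at most 4, so the width is 4 − 1 = 3 and tw(G) ≤ 3. For the lower bound: the 4 vertex sets {d,g}, {a,e}, {f}, {b} are disjoint, each induces a connected subgraph, and every pair is joined by at least one edge of G. Contracting each set to a single vertex therefore yields K_{4} as a minor, and since treewidth is minor-monotone, tw(G) ≥ tw(K_{4}) = 3. Combining the bounds, tw(G) = 3.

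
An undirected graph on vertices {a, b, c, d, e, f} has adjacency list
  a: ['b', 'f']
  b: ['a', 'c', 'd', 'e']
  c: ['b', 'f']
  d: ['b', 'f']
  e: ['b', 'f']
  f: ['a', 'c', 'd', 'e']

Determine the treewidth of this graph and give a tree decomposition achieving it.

Treewidth 2.
One optimal decomposition is:
Bags: B1 = {a, b, f}  B2 = {b, e, f}  B3 = {b, d, f}  B4 = {b, c, f}
Tree: B1–B2, B2–B3, B3–B4

The largest bag has 3 vertices, giving width 2; this decomposition certifies tw(G) ≤ 2. For the lower bound, G contains the cycle f–a–b–e–f, so G is not a forest; only forests have treewidth ≤ 1, hence tw(G) ≥ 2. Therefore the treewidth is 2.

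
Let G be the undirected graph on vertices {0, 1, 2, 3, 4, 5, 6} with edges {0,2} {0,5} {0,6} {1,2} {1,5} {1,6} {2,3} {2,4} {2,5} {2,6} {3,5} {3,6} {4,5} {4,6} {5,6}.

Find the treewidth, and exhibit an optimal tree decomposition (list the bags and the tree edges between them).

Treewidth 3.
One such decomposition:
Bags: B1 = {0, 2, 5, 6}  B2 = {1, 2, 5, 6}  B3 = {2, 3, 5, 6}  B4 = {2, 4, 5, 6}
Tree: B1–B2, B2–B3, B2–B4

The largest bag has 4 vertices, giving width 3; this decomposition certifies tw(G) ≤ 3. Conversely, {0, 2, 5, 6} is a clique of size 4, and the vertices of any clique must share a bag in every tree decomposition; so some bag has ≥ 4 vertices and tw(G) ≥ 3. Therefore the treewidth is 3.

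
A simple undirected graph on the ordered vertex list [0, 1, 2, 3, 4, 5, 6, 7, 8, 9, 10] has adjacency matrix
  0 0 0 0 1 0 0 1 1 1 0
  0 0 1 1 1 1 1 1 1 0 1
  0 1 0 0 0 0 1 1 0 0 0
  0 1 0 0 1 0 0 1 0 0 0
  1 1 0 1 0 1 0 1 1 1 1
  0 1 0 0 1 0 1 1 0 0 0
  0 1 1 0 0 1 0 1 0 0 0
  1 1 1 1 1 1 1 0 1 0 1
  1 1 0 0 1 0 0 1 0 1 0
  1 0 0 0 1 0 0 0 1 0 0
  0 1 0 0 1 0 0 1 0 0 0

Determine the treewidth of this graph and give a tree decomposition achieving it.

Each bag holds 4 vertices, so the decomposition has width 3, which upper-bounds the treewidth. Conversely, {0, 4, 8, 9} is a clique of size 4, and the vertices of any clique must share a bag in every tree decomposition; so some bag has ≥ 4 vertices and tw(G) ≥ 3. Combining the bounds, tw(G) = 3.

Treewidth 3.
One optimal decomposition is:
Bags: B1 = {1, 4, 5, 7}  B2 = {1, 4, 7, 10}  B3 = {1, 3, 4, 7}  B4 = {1, 4, 7, 8}  B5 = {0, 4, 7, 8}  B6 = {0, 4, 8, 9}  B7 = {1, 5, 6, 7}  B8 = {1, 2, 6, 7}
Tree: B1–B2, B1–B3, B3–B4, B4–B5, B5–B6, B1–B7, B7–B8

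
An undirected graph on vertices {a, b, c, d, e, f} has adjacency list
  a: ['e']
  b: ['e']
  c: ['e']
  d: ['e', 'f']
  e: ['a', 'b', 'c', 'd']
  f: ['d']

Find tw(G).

1

A width-1 tree decomposition is:
Bags: B1 = {b, e}  B2 = {d, e}  B3 = {d, f}  B4 = {c, e}  B5 = {a, e}
Tree: B1–B2, B2–B3, B2–B4, B1–B5
Every bag has size at most 2, so the width is 2 − 1 = 1 and tw(G) ≤ 1. Since G has at least one edge (e.g. b–e), it is not an edgeless graph, so tw(G) ≥ 1. Combining the bounds, tw(G) = 1.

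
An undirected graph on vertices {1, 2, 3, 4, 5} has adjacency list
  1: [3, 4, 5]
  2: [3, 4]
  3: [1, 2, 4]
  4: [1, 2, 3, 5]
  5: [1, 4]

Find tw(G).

2

A width-2 tree decomposition is:
Bags: B1 = {1, 3, 4}  B2 = {1, 4, 5}  B3 = {2, 3, 4}
Tree: B1–B2, B1–B3
The largest bag has 3 vertices, giving width 2; this decomposition certifies tw(G) ≤ 2. For the lower bound, the 3 vertices {1, 3, 4} are pairwise adjacent, and any tree decomposition puts a clique entirely inside one bag — forcing width ≥ 2. Hence tw(G) = 2 exactly.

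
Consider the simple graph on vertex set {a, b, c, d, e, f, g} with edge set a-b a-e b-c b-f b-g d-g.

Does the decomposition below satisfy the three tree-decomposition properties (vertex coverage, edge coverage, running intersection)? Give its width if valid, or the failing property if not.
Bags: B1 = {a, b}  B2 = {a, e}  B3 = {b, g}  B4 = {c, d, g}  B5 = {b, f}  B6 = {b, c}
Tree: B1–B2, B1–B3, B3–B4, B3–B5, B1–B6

No — bags containing vertex c are not connected in the tree.

A tree decomposition must satisfy three properties: every vertex lies in some bag; for every edge, both endpoints lie together in some bag; and for every vertex, the bags containing it form a connected subtree. Here bags containing vertex c are not connected in the tree, so the decomposition is invalid.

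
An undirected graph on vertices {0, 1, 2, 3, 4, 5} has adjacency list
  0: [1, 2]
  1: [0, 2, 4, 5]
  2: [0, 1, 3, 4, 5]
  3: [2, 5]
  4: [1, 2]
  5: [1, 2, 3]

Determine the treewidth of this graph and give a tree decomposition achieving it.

Each bag holds 3 vertices, so the decomposition has width 2, which upper-bounds the treewidth. Conversely, {0, 1, 2} is a clique of size 3, and the vertices of any clique must share a bag in every tree decomposition; so some bag has ≥ 3 vertices and tw(G) ≥ 2. Therefore the treewidth is 2.

Treewidth 2.
One optimal decomposition is:
Bags: B1 = {1, 2, 4}  B2 = {1, 2, 5}  B3 = {0, 1, 2}  B4 = {2, 3, 5}
Tree: B1–B2, B2–B3, B2–B4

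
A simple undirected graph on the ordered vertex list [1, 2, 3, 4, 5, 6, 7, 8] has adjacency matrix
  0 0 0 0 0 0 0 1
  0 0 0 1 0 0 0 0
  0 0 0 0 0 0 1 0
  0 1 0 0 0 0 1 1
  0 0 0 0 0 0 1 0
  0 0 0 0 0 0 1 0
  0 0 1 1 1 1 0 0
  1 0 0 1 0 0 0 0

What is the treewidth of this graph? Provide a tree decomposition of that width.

The largest bag has 2 vertices, giving width 1; this decomposition certifies tw(G) ≤ 1. Any graph with an edge has treewidth ≥ 1, and G has the edge 7–4. The upper and lower bounds meet at 1, so that is the treewidth.

Treewidth 1.
One such decomposition:
Bags: B1 = {4, 7}  B2 = {4, 8}  B3 = {1, 8}  B4 = {3, 7}  B5 = {6, 7}  B6 = {2, 4}  B7 = {5, 7}
Tree: B1–B2, B2–B3, B1–B4, B4–B5, B2–B6, B4–B7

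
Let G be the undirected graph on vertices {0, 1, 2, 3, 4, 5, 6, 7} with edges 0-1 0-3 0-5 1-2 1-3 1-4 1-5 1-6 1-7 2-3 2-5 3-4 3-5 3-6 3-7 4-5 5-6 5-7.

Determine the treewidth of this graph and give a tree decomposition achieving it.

Treewidth 3.
One optimal decomposition is:
Bags: B1 = {1, 3, 5, 7}  B2 = {1, 2, 3, 5}  B3 = {1, 3, 5, 6}  B4 = {0, 1, 3, 5}  B5 = {1, 3, 4, 5}
Tree: B1–B2, B1–B3, B1–B4, B2–B5

Every bag has size at most 4, so the width is 4 − 1 = 3 and tw(G) ≤ 3. Conversely, {0, 1, 3, 5} is a clique of size 4, and the vertices of any clique must share a bag in every tree decomposition; so some bag has ≥ 4 vertices and tw(G) ≥ 3. Therefore the treewidth is 3.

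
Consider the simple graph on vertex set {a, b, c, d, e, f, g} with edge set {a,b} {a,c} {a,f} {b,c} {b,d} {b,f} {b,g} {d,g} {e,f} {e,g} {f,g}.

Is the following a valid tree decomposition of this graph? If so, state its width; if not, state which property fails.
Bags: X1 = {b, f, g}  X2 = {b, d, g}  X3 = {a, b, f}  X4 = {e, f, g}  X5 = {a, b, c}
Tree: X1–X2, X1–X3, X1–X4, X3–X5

Every vertex of G appears in some bag (union = {a, b, c, d, e, f, g}); every edge is covered by a bag; and for each vertex v the set of bags containing v is connected in the bag tree. The decomposition is therefore valid. The largest bag has 3 vertices, so the width is 2.

Yes; width 2.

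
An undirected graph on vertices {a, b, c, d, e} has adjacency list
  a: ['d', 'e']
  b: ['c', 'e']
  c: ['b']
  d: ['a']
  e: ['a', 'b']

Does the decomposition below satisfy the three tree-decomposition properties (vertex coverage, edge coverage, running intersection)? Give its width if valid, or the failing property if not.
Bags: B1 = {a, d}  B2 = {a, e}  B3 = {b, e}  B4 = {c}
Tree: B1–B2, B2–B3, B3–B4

No — edge (b,c) lies in no bag.

A tree decomposition must satisfy three properties: every vertex lies in some bag; for every edge, both endpoints lie together in some bag; and for every vertex, the bags containing it form a connected subtree. Here edge (b,c) lies in no bag, so the decomposition is invalid.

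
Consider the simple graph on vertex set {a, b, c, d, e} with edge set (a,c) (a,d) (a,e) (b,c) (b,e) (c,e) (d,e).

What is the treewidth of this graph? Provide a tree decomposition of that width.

The largest bag has 3 vertices, giving width 2; this decomposition certifies tw(G) ≤ 2. For the lower bound, the 3 vertices {a, d, e} are pairwise adjacent, and any tree decomposition puts a clique entirely inside one bag — forcing width ≥ 2. The upper and lower bounds meet at 2, so that is the treewidth.

Treewidth 2.
One optimal decomposition is:
Bags: B1 = {a, c, e}  B2 = {b, c, e}  B3 = {a, d, e}
Tree: B1–B2, B1–B3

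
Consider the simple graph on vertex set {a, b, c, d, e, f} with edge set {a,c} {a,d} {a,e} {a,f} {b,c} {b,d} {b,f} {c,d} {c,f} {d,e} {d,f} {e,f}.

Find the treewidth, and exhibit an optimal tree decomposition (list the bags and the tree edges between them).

Every bag has size at most 4, so the width is 4 − 1 = 3 and tw(G) ≤ 3. On the other hand G contains the 4-clique {a, d, e, f}. A clique must lie in a single bag of any decomposition, so no decomposition can have width below 3. Therefore the treewidth is 3.

Treewidth 3.
One such decomposition:
Bags: B1 = {a, c, d, f}  B2 = {b, c, d, f}  B3 = {a, d, e, f}
Tree: B1–B2, B1–B3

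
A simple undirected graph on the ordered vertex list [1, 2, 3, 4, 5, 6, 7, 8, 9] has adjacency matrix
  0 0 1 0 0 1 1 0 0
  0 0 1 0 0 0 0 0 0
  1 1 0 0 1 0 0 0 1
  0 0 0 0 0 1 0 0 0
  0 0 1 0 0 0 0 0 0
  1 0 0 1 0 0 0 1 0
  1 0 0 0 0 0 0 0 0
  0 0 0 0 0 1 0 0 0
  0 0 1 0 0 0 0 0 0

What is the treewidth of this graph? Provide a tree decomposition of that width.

Every bag has size at most 2, so the width is 2 − 1 = 1 and tw(G) ≤ 1. G has an edge, so its treewidth is at least 1. Combining the bounds, tw(G) = 1.

Treewidth 1.
One optimal decomposition is:
Bags: B1 = {3, 9}  B2 = {1, 3}  B3 = {3, 5}  B4 = {1, 6}  B5 = {4, 6}  B6 = {6, 8}  B7 = {1, 7}  B8 = {2, 3}
Tree: B1–B2, B2–B3, B2–B4, B4–B5, B5–B6, B2–B7, B1–B8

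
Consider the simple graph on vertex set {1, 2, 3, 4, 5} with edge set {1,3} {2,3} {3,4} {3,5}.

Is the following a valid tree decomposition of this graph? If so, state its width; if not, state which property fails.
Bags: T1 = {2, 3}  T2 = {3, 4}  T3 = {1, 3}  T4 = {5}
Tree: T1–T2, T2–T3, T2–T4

No — edge (3,5) lies in no bag.

A tree decomposition must satisfy three properties: every vertex lies in some bag; for every edge, both endpoints lie together in some bag; and for every vertex, the bags containing it form a connected subtree. Here edge (3,5) lies in no bag, so the decomposition is invalid.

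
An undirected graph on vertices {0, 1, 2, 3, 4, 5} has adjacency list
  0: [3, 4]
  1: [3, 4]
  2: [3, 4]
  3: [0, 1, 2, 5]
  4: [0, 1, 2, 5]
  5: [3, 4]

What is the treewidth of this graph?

2

A width-2 tree decomposition is:
Bags: B1 = {1, 3, 4}  B2 = {2, 3, 4}  B3 = {0, 3, 4}  B4 = {3, 4, 5}
Tree: B1–B2, B2–B3, B3–B4
Each bag holds 3 vertices, so the decomposition has width 2, which upper-bounds the treewidth. For the lower bound, G contains the cycle 1–3–2–4–1, so G is not a forest; only forests have treewidth ≤ 1, hence tw(G) ≥ 2. The upper and lower bounds meet at 2, so that is the treewidth.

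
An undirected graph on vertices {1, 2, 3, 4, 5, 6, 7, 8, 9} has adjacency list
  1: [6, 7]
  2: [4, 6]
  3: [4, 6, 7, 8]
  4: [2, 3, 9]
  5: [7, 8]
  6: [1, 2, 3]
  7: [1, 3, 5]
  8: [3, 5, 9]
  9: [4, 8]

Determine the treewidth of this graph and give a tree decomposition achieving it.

Treewidth 3.
One optimal decomposition is:
Bags: B1 = {1, 2, 6, 7}  B2 = {2, 3, 6, 7}  B3 = {2, 3, 4, 7}  B4 = {3, 4, 5, 7}  B5 = {3, 4, 5, 8}  B6 = {4, 5, 8, 9}
Tree: B1–B2, B2–B3, B3–B4, B4–B5, B5–B6

The largest bag has 4 vertices, giving width 3; this decomposition certifies tw(G) ≤ 3. For the lower bound: the 4 vertex sets {1,2,6}, {7}, {3}, {4,5,8,9} are disjoint, each induces a connected subgraph, and every pair is joined by at least one edge of G. Contracting each set to a single vertex therefore yields K_{4} as a minor, and since treewidth is minor-monotone, tw(G) ≥ tw(K_{4}) = 3. Combining the bounds, tw(G) = 3.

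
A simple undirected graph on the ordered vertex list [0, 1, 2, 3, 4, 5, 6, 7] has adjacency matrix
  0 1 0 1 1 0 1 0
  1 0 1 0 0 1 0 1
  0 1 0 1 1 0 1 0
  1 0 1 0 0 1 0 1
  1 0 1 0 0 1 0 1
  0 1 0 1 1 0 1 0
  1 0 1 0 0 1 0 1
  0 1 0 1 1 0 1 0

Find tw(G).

4

A width-4 tree decomposition is:
Bags: B1 = {1, 2, 3, 4, 6}  B2 = {1, 3, 4, 6, 7}  B3 = {1, 3, 4, 5, 6}  B4 = {0, 1, 3, 4, 6}
Tree: B1–B2, B2–B3, B3–B4
The largest bag has 5 vertices, giving width 4; this decomposition certifies tw(G) ≤ 4. For the lower bound: the 5 vertex sets {2,3}, {4,7}, {1,5}, {6}, {0} are disjoint, each induces a connected subgraph, and every pair is joined by at least one edge of G. Contracting each set to a single vertex therefore yields K_{5} as a minor, and since treewidth is minor-monotone, tw(G) ≥ tw(K_{5}) = 4. Hence tw(G) = 4 exactly.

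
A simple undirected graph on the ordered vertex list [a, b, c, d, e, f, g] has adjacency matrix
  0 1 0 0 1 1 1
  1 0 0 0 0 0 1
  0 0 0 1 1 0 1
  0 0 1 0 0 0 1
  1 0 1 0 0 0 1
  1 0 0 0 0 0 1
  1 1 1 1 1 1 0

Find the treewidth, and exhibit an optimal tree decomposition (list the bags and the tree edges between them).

Treewidth 2.
One optimal decomposition is:
Bags: B1 = {a, f, g}  B2 = {a, e, g}  B3 = {c, e, g}  B4 = {c, d, g}  B5 = {a, b, g}
Tree: B1–B2, B2–B3, B3–B4, B2–B5

Every bag has size at most 3, so the width is 3 − 1 = 2 and tw(G) ≤ 2. For the lower bound, the 3 vertices {c, d, g} are pairwise adjacent, and any tree decomposition puts a clique entirely inside one bag — forcing width ≥ 2. Therefore the treewidth is 2.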